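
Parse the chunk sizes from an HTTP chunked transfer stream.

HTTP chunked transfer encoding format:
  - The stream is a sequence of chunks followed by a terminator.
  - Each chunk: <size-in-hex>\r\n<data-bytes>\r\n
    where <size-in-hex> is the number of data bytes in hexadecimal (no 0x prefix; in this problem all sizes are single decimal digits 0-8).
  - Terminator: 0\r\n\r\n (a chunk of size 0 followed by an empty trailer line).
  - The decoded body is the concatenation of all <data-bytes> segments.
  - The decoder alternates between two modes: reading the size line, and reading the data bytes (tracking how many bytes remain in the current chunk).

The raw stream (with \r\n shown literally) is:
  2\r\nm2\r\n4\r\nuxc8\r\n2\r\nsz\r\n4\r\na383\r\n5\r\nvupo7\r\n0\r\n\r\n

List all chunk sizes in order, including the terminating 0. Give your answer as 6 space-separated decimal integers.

Chunk 1: stream[0..1]='2' size=0x2=2, data at stream[3..5]='m2' -> body[0..2], body so far='m2'
Chunk 2: stream[7..8]='4' size=0x4=4, data at stream[10..14]='uxc8' -> body[2..6], body so far='m2uxc8'
Chunk 3: stream[16..17]='2' size=0x2=2, data at stream[19..21]='sz' -> body[6..8], body so far='m2uxc8sz'
Chunk 4: stream[23..24]='4' size=0x4=4, data at stream[26..30]='a383' -> body[8..12], body so far='m2uxc8sza383'
Chunk 5: stream[32..33]='5' size=0x5=5, data at stream[35..40]='vupo7' -> body[12..17], body so far='m2uxc8sza383vupo7'
Chunk 6: stream[42..43]='0' size=0 (terminator). Final body='m2uxc8sza383vupo7' (17 bytes)

Answer: 2 4 2 4 5 0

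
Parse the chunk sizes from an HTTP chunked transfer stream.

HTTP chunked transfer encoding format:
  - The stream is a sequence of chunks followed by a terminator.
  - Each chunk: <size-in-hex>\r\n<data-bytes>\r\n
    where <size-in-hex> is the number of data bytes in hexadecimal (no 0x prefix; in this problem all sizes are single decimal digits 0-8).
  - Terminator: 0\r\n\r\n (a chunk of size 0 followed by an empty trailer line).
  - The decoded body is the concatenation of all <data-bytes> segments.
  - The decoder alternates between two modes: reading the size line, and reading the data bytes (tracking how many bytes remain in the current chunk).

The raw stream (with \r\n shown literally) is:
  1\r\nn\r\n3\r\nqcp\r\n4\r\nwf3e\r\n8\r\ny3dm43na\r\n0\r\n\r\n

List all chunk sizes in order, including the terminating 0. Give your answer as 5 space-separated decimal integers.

Chunk 1: stream[0..1]='1' size=0x1=1, data at stream[3..4]='n' -> body[0..1], body so far='n'
Chunk 2: stream[6..7]='3' size=0x3=3, data at stream[9..12]='qcp' -> body[1..4], body so far='nqcp'
Chunk 3: stream[14..15]='4' size=0x4=4, data at stream[17..21]='wf3e' -> body[4..8], body so far='nqcpwf3e'
Chunk 4: stream[23..24]='8' size=0x8=8, data at stream[26..34]='y3dm43na' -> body[8..16], body so far='nqcpwf3ey3dm43na'
Chunk 5: stream[36..37]='0' size=0 (terminator). Final body='nqcpwf3ey3dm43na' (16 bytes)

Answer: 1 3 4 8 0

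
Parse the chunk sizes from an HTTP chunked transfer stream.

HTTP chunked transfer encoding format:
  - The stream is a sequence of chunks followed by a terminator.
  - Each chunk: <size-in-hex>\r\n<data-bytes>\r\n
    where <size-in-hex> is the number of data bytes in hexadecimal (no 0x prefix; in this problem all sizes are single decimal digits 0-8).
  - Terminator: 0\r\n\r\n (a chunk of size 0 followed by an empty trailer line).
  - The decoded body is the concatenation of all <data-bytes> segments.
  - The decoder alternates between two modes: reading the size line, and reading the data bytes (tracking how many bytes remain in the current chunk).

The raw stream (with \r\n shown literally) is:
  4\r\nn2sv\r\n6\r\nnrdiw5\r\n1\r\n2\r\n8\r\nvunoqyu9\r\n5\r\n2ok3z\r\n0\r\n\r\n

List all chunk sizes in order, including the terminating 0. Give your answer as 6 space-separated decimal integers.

Answer: 4 6 1 8 5 0

Derivation:
Chunk 1: stream[0..1]='4' size=0x4=4, data at stream[3..7]='n2sv' -> body[0..4], body so far='n2sv'
Chunk 2: stream[9..10]='6' size=0x6=6, data at stream[12..18]='nrdiw5' -> body[4..10], body so far='n2svnrdiw5'
Chunk 3: stream[20..21]='1' size=0x1=1, data at stream[23..24]='2' -> body[10..11], body so far='n2svnrdiw52'
Chunk 4: stream[26..27]='8' size=0x8=8, data at stream[29..37]='vunoqyu9' -> body[11..19], body so far='n2svnrdiw52vunoqyu9'
Chunk 5: stream[39..40]='5' size=0x5=5, data at stream[42..47]='2ok3z' -> body[19..24], body so far='n2svnrdiw52vunoqyu92ok3z'
Chunk 6: stream[49..50]='0' size=0 (terminator). Final body='n2svnrdiw52vunoqyu92ok3z' (24 bytes)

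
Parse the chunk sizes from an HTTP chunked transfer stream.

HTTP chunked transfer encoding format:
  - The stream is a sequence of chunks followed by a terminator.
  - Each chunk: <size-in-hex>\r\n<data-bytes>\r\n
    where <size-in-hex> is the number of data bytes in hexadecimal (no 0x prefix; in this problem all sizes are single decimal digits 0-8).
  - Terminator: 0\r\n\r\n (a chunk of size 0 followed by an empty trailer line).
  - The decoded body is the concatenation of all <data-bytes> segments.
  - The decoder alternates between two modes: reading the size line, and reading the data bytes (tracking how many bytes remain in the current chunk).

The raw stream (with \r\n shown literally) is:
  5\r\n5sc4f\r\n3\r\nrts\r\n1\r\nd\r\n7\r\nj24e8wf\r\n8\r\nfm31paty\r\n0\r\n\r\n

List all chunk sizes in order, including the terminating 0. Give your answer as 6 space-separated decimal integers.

Answer: 5 3 1 7 8 0

Derivation:
Chunk 1: stream[0..1]='5' size=0x5=5, data at stream[3..8]='5sc4f' -> body[0..5], body so far='5sc4f'
Chunk 2: stream[10..11]='3' size=0x3=3, data at stream[13..16]='rts' -> body[5..8], body so far='5sc4frts'
Chunk 3: stream[18..19]='1' size=0x1=1, data at stream[21..22]='d' -> body[8..9], body so far='5sc4frtsd'
Chunk 4: stream[24..25]='7' size=0x7=7, data at stream[27..34]='j24e8wf' -> body[9..16], body so far='5sc4frtsdj24e8wf'
Chunk 5: stream[36..37]='8' size=0x8=8, data at stream[39..47]='fm31paty' -> body[16..24], body so far='5sc4frtsdj24e8wffm31paty'
Chunk 6: stream[49..50]='0' size=0 (terminator). Final body='5sc4frtsdj24e8wffm31paty' (24 bytes)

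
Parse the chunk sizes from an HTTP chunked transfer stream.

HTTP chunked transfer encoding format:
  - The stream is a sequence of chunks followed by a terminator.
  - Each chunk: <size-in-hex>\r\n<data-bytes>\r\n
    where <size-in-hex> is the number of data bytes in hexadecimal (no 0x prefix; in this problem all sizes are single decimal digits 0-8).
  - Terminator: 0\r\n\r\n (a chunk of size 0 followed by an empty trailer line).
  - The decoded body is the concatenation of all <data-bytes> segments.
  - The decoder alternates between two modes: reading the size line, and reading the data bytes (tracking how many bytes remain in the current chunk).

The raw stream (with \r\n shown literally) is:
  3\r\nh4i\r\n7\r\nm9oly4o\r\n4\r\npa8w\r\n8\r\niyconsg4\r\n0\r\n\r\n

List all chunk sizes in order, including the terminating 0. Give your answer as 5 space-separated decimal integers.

Answer: 3 7 4 8 0

Derivation:
Chunk 1: stream[0..1]='3' size=0x3=3, data at stream[3..6]='h4i' -> body[0..3], body so far='h4i'
Chunk 2: stream[8..9]='7' size=0x7=7, data at stream[11..18]='m9oly4o' -> body[3..10], body so far='h4im9oly4o'
Chunk 3: stream[20..21]='4' size=0x4=4, data at stream[23..27]='pa8w' -> body[10..14], body so far='h4im9oly4opa8w'
Chunk 4: stream[29..30]='8' size=0x8=8, data at stream[32..40]='iyconsg4' -> body[14..22], body so far='h4im9oly4opa8wiyconsg4'
Chunk 5: stream[42..43]='0' size=0 (terminator). Final body='h4im9oly4opa8wiyconsg4' (22 bytes)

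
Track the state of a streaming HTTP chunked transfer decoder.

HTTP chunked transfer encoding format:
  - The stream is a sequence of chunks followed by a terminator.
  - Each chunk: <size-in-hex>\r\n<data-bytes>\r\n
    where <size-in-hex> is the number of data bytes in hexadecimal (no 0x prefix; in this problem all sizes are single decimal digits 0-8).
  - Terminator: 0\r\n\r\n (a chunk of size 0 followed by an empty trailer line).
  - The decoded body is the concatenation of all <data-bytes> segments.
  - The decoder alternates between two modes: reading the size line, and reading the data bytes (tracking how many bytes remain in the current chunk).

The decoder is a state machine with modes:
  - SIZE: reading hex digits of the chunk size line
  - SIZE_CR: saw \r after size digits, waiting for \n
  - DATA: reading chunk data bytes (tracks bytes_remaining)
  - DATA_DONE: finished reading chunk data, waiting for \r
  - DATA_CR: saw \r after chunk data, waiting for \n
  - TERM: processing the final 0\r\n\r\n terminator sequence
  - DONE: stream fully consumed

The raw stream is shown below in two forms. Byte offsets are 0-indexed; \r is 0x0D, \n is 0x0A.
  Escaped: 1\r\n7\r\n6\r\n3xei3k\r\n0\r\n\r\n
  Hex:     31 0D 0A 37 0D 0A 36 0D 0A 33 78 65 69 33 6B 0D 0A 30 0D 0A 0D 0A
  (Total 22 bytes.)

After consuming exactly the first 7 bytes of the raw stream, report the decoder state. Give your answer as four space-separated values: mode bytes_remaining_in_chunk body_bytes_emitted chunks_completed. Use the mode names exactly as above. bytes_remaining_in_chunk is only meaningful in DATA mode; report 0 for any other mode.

Answer: SIZE 0 1 1

Derivation:
Byte 0 = '1': mode=SIZE remaining=0 emitted=0 chunks_done=0
Byte 1 = 0x0D: mode=SIZE_CR remaining=0 emitted=0 chunks_done=0
Byte 2 = 0x0A: mode=DATA remaining=1 emitted=0 chunks_done=0
Byte 3 = '7': mode=DATA_DONE remaining=0 emitted=1 chunks_done=0
Byte 4 = 0x0D: mode=DATA_CR remaining=0 emitted=1 chunks_done=0
Byte 5 = 0x0A: mode=SIZE remaining=0 emitted=1 chunks_done=1
Byte 6 = '6': mode=SIZE remaining=0 emitted=1 chunks_done=1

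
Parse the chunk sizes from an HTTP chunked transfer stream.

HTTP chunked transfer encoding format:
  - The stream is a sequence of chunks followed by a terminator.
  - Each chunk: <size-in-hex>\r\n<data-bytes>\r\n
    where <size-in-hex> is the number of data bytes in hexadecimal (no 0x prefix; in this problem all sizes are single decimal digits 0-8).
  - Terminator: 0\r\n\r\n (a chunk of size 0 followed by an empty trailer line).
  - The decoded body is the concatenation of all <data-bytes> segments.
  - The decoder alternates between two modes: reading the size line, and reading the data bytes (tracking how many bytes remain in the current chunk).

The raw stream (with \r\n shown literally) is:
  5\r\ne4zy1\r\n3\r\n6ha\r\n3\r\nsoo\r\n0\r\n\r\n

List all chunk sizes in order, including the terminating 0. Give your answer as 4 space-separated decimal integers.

Answer: 5 3 3 0

Derivation:
Chunk 1: stream[0..1]='5' size=0x5=5, data at stream[3..8]='e4zy1' -> body[0..5], body so far='e4zy1'
Chunk 2: stream[10..11]='3' size=0x3=3, data at stream[13..16]='6ha' -> body[5..8], body so far='e4zy16ha'
Chunk 3: stream[18..19]='3' size=0x3=3, data at stream[21..24]='soo' -> body[8..11], body so far='e4zy16hasoo'
Chunk 4: stream[26..27]='0' size=0 (terminator). Final body='e4zy16hasoo' (11 bytes)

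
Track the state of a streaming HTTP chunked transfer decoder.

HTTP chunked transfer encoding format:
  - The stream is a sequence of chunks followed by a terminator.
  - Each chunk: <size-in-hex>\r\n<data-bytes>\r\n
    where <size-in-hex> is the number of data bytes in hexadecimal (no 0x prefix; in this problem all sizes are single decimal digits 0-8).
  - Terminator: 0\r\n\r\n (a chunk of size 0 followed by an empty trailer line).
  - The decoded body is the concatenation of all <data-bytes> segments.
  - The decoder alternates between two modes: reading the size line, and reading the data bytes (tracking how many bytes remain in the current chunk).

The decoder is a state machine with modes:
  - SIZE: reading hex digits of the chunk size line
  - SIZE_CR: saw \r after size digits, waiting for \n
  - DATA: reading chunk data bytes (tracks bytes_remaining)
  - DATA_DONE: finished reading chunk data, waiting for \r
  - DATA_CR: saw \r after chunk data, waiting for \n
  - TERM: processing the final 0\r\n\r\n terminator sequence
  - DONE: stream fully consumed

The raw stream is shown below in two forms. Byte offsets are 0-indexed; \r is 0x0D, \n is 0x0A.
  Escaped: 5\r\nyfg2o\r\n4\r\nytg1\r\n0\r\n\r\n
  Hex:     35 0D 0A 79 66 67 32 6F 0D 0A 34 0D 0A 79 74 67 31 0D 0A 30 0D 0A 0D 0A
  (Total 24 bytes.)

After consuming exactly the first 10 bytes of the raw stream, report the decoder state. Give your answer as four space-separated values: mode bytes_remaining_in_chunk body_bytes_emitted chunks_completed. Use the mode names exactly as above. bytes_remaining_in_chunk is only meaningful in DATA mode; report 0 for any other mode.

Answer: SIZE 0 5 1

Derivation:
Byte 0 = '5': mode=SIZE remaining=0 emitted=0 chunks_done=0
Byte 1 = 0x0D: mode=SIZE_CR remaining=0 emitted=0 chunks_done=0
Byte 2 = 0x0A: mode=DATA remaining=5 emitted=0 chunks_done=0
Byte 3 = 'y': mode=DATA remaining=4 emitted=1 chunks_done=0
Byte 4 = 'f': mode=DATA remaining=3 emitted=2 chunks_done=0
Byte 5 = 'g': mode=DATA remaining=2 emitted=3 chunks_done=0
Byte 6 = '2': mode=DATA remaining=1 emitted=4 chunks_done=0
Byte 7 = 'o': mode=DATA_DONE remaining=0 emitted=5 chunks_done=0
Byte 8 = 0x0D: mode=DATA_CR remaining=0 emitted=5 chunks_done=0
Byte 9 = 0x0A: mode=SIZE remaining=0 emitted=5 chunks_done=1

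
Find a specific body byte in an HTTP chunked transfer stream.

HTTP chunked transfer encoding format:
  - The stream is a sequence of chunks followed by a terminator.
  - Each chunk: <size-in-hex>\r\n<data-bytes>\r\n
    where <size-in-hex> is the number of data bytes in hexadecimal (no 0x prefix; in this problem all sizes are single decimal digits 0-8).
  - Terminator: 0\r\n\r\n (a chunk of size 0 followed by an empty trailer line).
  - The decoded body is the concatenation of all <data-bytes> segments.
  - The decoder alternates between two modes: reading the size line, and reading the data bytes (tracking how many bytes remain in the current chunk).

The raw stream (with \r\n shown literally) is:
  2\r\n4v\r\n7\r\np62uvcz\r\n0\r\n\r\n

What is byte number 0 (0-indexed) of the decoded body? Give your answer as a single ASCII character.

Answer: 4

Derivation:
Chunk 1: stream[0..1]='2' size=0x2=2, data at stream[3..5]='4v' -> body[0..2], body so far='4v'
Chunk 2: stream[7..8]='7' size=0x7=7, data at stream[10..17]='p62uvcz' -> body[2..9], body so far='4vp62uvcz'
Chunk 3: stream[19..20]='0' size=0 (terminator). Final body='4vp62uvcz' (9 bytes)
Body byte 0 = '4'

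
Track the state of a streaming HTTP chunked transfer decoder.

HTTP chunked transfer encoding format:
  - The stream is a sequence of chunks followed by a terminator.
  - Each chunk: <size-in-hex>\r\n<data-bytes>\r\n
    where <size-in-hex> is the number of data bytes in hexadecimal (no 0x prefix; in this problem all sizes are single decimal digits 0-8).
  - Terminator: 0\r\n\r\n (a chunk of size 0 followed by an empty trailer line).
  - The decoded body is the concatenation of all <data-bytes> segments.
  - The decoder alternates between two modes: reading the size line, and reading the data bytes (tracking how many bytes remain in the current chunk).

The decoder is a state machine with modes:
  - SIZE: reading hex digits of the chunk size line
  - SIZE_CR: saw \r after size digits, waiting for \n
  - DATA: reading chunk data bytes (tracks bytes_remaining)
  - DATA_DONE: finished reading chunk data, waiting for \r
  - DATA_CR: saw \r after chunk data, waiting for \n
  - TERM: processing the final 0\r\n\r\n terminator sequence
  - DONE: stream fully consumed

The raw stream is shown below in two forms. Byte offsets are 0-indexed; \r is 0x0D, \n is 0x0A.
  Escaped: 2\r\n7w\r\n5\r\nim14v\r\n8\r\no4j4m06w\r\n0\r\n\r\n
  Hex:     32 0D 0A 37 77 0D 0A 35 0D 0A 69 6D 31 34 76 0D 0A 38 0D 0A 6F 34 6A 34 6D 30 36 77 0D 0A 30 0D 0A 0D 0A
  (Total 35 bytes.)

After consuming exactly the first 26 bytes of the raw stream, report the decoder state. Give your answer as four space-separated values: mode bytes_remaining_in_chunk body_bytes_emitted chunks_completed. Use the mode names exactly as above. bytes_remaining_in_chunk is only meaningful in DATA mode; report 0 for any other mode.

Byte 0 = '2': mode=SIZE remaining=0 emitted=0 chunks_done=0
Byte 1 = 0x0D: mode=SIZE_CR remaining=0 emitted=0 chunks_done=0
Byte 2 = 0x0A: mode=DATA remaining=2 emitted=0 chunks_done=0
Byte 3 = '7': mode=DATA remaining=1 emitted=1 chunks_done=0
Byte 4 = 'w': mode=DATA_DONE remaining=0 emitted=2 chunks_done=0
Byte 5 = 0x0D: mode=DATA_CR remaining=0 emitted=2 chunks_done=0
Byte 6 = 0x0A: mode=SIZE remaining=0 emitted=2 chunks_done=1
Byte 7 = '5': mode=SIZE remaining=0 emitted=2 chunks_done=1
Byte 8 = 0x0D: mode=SIZE_CR remaining=0 emitted=2 chunks_done=1
Byte 9 = 0x0A: mode=DATA remaining=5 emitted=2 chunks_done=1
Byte 10 = 'i': mode=DATA remaining=4 emitted=3 chunks_done=1
Byte 11 = 'm': mode=DATA remaining=3 emitted=4 chunks_done=1
Byte 12 = '1': mode=DATA remaining=2 emitted=5 chunks_done=1
Byte 13 = '4': mode=DATA remaining=1 emitted=6 chunks_done=1
Byte 14 = 'v': mode=DATA_DONE remaining=0 emitted=7 chunks_done=1
Byte 15 = 0x0D: mode=DATA_CR remaining=0 emitted=7 chunks_done=1
Byte 16 = 0x0A: mode=SIZE remaining=0 emitted=7 chunks_done=2
Byte 17 = '8': mode=SIZE remaining=0 emitted=7 chunks_done=2
Byte 18 = 0x0D: mode=SIZE_CR remaining=0 emitted=7 chunks_done=2
Byte 19 = 0x0A: mode=DATA remaining=8 emitted=7 chunks_done=2
Byte 20 = 'o': mode=DATA remaining=7 emitted=8 chunks_done=2
Byte 21 = '4': mode=DATA remaining=6 emitted=9 chunks_done=2
Byte 22 = 'j': mode=DATA remaining=5 emitted=10 chunks_done=2
Byte 23 = '4': mode=DATA remaining=4 emitted=11 chunks_done=2
Byte 24 = 'm': mode=DATA remaining=3 emitted=12 chunks_done=2
Byte 25 = '0': mode=DATA remaining=2 emitted=13 chunks_done=2

Answer: DATA 2 13 2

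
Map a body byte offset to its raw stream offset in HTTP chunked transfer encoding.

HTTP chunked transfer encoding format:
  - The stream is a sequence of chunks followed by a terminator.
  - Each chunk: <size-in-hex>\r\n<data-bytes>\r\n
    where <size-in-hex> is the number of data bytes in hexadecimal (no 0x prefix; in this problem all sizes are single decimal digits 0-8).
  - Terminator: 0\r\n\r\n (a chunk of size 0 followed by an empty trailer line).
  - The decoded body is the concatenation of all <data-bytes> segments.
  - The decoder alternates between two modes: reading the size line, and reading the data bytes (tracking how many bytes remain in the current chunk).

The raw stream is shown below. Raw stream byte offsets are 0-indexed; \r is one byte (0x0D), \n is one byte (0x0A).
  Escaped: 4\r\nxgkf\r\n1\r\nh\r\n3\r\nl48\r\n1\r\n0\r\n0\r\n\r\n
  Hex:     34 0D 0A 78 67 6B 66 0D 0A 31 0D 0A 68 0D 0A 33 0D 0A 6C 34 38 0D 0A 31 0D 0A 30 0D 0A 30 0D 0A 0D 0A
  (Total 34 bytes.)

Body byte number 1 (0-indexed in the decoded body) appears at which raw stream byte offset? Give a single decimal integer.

Chunk 1: stream[0..1]='4' size=0x4=4, data at stream[3..7]='xgkf' -> body[0..4], body so far='xgkf'
Chunk 2: stream[9..10]='1' size=0x1=1, data at stream[12..13]='h' -> body[4..5], body so far='xgkfh'
Chunk 3: stream[15..16]='3' size=0x3=3, data at stream[18..21]='l48' -> body[5..8], body so far='xgkfhl48'
Chunk 4: stream[23..24]='1' size=0x1=1, data at stream[26..27]='0' -> body[8..9], body so far='xgkfhl480'
Chunk 5: stream[29..30]='0' size=0 (terminator). Final body='xgkfhl480' (9 bytes)
Body byte 1 at stream offset 4

Answer: 4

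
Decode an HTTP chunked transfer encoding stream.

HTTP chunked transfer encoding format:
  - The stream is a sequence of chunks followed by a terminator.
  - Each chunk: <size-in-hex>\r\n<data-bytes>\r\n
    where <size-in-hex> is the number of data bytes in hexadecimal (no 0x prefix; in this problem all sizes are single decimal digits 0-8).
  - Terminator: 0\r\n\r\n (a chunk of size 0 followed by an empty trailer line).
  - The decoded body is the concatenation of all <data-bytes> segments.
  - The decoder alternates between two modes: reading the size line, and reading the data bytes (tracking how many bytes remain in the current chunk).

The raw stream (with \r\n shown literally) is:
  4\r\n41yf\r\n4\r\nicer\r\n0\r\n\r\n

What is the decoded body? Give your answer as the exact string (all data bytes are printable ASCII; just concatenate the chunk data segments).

Chunk 1: stream[0..1]='4' size=0x4=4, data at stream[3..7]='41yf' -> body[0..4], body so far='41yf'
Chunk 2: stream[9..10]='4' size=0x4=4, data at stream[12..16]='icer' -> body[4..8], body so far='41yficer'
Chunk 3: stream[18..19]='0' size=0 (terminator). Final body='41yficer' (8 bytes)

Answer: 41yficer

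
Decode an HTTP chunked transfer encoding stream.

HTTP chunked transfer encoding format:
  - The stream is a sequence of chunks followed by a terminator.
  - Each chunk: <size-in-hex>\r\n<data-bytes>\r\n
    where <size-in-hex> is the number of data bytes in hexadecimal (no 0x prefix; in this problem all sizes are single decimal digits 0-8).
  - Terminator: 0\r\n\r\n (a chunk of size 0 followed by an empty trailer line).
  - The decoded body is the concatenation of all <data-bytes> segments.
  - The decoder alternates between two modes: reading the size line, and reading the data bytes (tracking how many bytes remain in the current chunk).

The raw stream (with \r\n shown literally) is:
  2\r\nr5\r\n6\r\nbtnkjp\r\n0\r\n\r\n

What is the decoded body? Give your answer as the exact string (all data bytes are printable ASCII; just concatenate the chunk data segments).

Chunk 1: stream[0..1]='2' size=0x2=2, data at stream[3..5]='r5' -> body[0..2], body so far='r5'
Chunk 2: stream[7..8]='6' size=0x6=6, data at stream[10..16]='btnkjp' -> body[2..8], body so far='r5btnkjp'
Chunk 3: stream[18..19]='0' size=0 (terminator). Final body='r5btnkjp' (8 bytes)

Answer: r5btnkjp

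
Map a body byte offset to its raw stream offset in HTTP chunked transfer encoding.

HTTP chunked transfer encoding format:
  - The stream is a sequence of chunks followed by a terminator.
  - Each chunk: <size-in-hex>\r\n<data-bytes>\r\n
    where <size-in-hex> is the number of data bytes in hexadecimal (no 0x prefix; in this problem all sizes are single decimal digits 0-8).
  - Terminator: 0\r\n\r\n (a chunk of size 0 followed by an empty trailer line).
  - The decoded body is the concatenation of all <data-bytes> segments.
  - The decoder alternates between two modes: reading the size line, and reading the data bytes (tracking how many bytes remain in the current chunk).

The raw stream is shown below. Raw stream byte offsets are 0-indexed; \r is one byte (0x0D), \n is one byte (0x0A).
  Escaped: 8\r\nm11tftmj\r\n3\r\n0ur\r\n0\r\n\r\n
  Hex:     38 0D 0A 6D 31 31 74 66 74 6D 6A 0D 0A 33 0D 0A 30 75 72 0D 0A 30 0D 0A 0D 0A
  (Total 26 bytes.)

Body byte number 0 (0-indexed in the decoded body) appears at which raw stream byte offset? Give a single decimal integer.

Chunk 1: stream[0..1]='8' size=0x8=8, data at stream[3..11]='m11tftmj' -> body[0..8], body so far='m11tftmj'
Chunk 2: stream[13..14]='3' size=0x3=3, data at stream[16..19]='0ur' -> body[8..11], body so far='m11tftmj0ur'
Chunk 3: stream[21..22]='0' size=0 (terminator). Final body='m11tftmj0ur' (11 bytes)
Body byte 0 at stream offset 3

Answer: 3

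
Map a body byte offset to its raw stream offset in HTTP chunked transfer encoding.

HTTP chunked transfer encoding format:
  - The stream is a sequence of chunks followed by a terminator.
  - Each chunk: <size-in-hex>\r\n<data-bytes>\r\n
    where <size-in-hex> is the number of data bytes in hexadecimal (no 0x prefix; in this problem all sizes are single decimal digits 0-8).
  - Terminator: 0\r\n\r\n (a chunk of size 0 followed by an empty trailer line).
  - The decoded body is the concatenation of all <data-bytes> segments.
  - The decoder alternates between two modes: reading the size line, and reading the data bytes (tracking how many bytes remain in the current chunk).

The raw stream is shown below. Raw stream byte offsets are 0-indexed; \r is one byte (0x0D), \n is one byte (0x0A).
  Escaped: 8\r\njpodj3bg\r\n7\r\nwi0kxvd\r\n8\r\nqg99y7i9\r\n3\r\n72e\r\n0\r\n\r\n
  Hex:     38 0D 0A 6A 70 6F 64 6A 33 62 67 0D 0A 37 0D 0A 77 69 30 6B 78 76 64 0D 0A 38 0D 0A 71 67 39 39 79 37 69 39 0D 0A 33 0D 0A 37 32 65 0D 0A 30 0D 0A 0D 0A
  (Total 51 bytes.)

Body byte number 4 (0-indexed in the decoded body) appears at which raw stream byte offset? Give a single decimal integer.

Chunk 1: stream[0..1]='8' size=0x8=8, data at stream[3..11]='jpodj3bg' -> body[0..8], body so far='jpodj3bg'
Chunk 2: stream[13..14]='7' size=0x7=7, data at stream[16..23]='wi0kxvd' -> body[8..15], body so far='jpodj3bgwi0kxvd'
Chunk 3: stream[25..26]='8' size=0x8=8, data at stream[28..36]='qg99y7i9' -> body[15..23], body so far='jpodj3bgwi0kxvdqg99y7i9'
Chunk 4: stream[38..39]='3' size=0x3=3, data at stream[41..44]='72e' -> body[23..26], body so far='jpodj3bgwi0kxvdqg99y7i972e'
Chunk 5: stream[46..47]='0' size=0 (terminator). Final body='jpodj3bgwi0kxvdqg99y7i972e' (26 bytes)
Body byte 4 at stream offset 7

Answer: 7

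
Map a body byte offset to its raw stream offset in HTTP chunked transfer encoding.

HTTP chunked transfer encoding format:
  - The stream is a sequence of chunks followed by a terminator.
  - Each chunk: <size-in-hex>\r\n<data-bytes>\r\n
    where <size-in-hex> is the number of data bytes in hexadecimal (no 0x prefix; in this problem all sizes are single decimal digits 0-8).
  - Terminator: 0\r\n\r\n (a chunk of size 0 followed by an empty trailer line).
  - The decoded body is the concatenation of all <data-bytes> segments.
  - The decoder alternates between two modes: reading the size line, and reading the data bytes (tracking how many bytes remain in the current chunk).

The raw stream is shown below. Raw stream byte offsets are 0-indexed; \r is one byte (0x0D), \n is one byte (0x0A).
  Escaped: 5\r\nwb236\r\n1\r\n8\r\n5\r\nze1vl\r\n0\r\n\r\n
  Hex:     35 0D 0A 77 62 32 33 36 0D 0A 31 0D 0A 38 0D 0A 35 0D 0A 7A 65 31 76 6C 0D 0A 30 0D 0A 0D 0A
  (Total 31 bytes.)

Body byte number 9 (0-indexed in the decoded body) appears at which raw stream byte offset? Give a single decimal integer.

Answer: 22

Derivation:
Chunk 1: stream[0..1]='5' size=0x5=5, data at stream[3..8]='wb236' -> body[0..5], body so far='wb236'
Chunk 2: stream[10..11]='1' size=0x1=1, data at stream[13..14]='8' -> body[5..6], body so far='wb2368'
Chunk 3: stream[16..17]='5' size=0x5=5, data at stream[19..24]='ze1vl' -> body[6..11], body so far='wb2368ze1vl'
Chunk 4: stream[26..27]='0' size=0 (terminator). Final body='wb2368ze1vl' (11 bytes)
Body byte 9 at stream offset 22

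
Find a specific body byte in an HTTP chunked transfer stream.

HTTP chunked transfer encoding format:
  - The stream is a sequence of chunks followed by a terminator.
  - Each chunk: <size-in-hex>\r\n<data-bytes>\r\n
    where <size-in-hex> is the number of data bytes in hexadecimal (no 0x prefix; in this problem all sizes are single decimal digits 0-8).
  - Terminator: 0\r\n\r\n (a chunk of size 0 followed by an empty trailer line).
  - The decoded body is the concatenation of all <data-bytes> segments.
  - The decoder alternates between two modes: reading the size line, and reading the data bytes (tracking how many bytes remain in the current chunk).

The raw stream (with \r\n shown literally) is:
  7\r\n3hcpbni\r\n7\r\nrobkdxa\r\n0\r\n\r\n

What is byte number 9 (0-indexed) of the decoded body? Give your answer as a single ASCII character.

Answer: b

Derivation:
Chunk 1: stream[0..1]='7' size=0x7=7, data at stream[3..10]='3hcpbni' -> body[0..7], body so far='3hcpbni'
Chunk 2: stream[12..13]='7' size=0x7=7, data at stream[15..22]='robkdxa' -> body[7..14], body so far='3hcpbnirobkdxa'
Chunk 3: stream[24..25]='0' size=0 (terminator). Final body='3hcpbnirobkdxa' (14 bytes)
Body byte 9 = 'b'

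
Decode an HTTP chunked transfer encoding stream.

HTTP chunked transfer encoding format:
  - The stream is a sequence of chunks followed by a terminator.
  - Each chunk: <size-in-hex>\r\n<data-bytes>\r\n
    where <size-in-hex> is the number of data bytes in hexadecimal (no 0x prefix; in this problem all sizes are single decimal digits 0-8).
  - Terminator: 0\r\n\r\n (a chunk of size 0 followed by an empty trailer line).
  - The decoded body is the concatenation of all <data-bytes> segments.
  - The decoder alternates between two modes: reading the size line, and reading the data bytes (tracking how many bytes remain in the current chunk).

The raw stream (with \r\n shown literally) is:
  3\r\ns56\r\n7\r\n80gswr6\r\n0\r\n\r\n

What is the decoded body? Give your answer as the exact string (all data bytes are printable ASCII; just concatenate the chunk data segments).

Chunk 1: stream[0..1]='3' size=0x3=3, data at stream[3..6]='s56' -> body[0..3], body so far='s56'
Chunk 2: stream[8..9]='7' size=0x7=7, data at stream[11..18]='80gswr6' -> body[3..10], body so far='s5680gswr6'
Chunk 3: stream[20..21]='0' size=0 (terminator). Final body='s5680gswr6' (10 bytes)

Answer: s5680gswr6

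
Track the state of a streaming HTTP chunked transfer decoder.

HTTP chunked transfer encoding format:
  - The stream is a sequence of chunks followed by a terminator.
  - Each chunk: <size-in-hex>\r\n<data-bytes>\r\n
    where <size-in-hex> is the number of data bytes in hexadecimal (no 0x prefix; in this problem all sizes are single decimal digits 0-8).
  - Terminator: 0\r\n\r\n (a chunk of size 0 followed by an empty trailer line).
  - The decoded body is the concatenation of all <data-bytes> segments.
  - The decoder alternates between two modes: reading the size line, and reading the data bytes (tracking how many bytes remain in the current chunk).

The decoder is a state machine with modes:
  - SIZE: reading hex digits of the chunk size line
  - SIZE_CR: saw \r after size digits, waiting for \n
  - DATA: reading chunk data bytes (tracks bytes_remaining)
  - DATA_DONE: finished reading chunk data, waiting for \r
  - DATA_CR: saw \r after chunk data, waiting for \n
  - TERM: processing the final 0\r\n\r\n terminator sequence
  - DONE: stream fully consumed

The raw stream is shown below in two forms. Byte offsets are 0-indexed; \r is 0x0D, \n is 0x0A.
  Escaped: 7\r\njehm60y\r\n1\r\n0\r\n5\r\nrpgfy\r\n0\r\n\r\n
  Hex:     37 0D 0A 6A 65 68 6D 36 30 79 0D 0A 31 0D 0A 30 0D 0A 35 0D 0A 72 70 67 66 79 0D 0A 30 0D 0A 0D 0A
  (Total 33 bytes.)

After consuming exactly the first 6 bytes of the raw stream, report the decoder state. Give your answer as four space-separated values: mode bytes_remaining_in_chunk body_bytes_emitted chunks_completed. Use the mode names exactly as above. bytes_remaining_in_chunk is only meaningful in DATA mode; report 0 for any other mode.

Byte 0 = '7': mode=SIZE remaining=0 emitted=0 chunks_done=0
Byte 1 = 0x0D: mode=SIZE_CR remaining=0 emitted=0 chunks_done=0
Byte 2 = 0x0A: mode=DATA remaining=7 emitted=0 chunks_done=0
Byte 3 = 'j': mode=DATA remaining=6 emitted=1 chunks_done=0
Byte 4 = 'e': mode=DATA remaining=5 emitted=2 chunks_done=0
Byte 5 = 'h': mode=DATA remaining=4 emitted=3 chunks_done=0

Answer: DATA 4 3 0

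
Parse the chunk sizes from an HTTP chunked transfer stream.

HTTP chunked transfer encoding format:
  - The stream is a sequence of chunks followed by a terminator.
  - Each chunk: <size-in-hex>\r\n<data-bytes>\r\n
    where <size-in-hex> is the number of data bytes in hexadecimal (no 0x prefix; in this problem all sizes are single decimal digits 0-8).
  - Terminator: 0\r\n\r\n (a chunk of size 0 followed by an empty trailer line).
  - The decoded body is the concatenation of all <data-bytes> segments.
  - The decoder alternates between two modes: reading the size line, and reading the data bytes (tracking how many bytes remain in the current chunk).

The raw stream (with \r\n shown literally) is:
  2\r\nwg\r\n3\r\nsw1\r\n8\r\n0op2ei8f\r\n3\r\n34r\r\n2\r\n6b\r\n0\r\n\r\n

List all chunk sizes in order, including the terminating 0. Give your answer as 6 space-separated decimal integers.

Answer: 2 3 8 3 2 0

Derivation:
Chunk 1: stream[0..1]='2' size=0x2=2, data at stream[3..5]='wg' -> body[0..2], body so far='wg'
Chunk 2: stream[7..8]='3' size=0x3=3, data at stream[10..13]='sw1' -> body[2..5], body so far='wgsw1'
Chunk 3: stream[15..16]='8' size=0x8=8, data at stream[18..26]='0op2ei8f' -> body[5..13], body so far='wgsw10op2ei8f'
Chunk 4: stream[28..29]='3' size=0x3=3, data at stream[31..34]='34r' -> body[13..16], body so far='wgsw10op2ei8f34r'
Chunk 5: stream[36..37]='2' size=0x2=2, data at stream[39..41]='6b' -> body[16..18], body so far='wgsw10op2ei8f34r6b'
Chunk 6: stream[43..44]='0' size=0 (terminator). Final body='wgsw10op2ei8f34r6b' (18 bytes)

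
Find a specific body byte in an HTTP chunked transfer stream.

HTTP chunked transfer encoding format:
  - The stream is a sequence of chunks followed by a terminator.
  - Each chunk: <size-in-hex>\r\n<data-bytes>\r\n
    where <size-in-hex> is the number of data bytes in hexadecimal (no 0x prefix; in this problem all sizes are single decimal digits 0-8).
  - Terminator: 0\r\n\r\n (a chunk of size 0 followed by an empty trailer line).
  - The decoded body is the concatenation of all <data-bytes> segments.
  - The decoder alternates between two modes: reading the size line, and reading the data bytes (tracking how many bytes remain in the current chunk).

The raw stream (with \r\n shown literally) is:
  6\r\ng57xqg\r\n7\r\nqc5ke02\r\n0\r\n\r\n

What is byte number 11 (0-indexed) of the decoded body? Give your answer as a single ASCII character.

Chunk 1: stream[0..1]='6' size=0x6=6, data at stream[3..9]='g57xqg' -> body[0..6], body so far='g57xqg'
Chunk 2: stream[11..12]='7' size=0x7=7, data at stream[14..21]='qc5ke02' -> body[6..13], body so far='g57xqgqc5ke02'
Chunk 3: stream[23..24]='0' size=0 (terminator). Final body='g57xqgqc5ke02' (13 bytes)
Body byte 11 = '0'

Answer: 0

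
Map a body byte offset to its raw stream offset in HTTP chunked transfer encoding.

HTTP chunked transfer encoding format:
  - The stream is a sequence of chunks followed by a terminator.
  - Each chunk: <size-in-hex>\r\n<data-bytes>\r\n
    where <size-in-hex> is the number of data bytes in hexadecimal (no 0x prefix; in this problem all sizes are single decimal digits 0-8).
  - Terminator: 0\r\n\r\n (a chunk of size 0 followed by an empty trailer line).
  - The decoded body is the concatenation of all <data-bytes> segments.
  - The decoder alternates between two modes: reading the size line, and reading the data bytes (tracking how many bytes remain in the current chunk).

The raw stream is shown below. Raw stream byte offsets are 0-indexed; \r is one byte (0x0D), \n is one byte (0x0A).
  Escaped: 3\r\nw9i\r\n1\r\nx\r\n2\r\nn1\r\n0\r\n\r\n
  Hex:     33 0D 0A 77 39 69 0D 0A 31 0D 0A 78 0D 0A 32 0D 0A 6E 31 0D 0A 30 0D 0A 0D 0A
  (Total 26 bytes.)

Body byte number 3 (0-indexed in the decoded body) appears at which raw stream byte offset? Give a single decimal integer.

Chunk 1: stream[0..1]='3' size=0x3=3, data at stream[3..6]='w9i' -> body[0..3], body so far='w9i'
Chunk 2: stream[8..9]='1' size=0x1=1, data at stream[11..12]='x' -> body[3..4], body so far='w9ix'
Chunk 3: stream[14..15]='2' size=0x2=2, data at stream[17..19]='n1' -> body[4..6], body so far='w9ixn1'
Chunk 4: stream[21..22]='0' size=0 (terminator). Final body='w9ixn1' (6 bytes)
Body byte 3 at stream offset 11

Answer: 11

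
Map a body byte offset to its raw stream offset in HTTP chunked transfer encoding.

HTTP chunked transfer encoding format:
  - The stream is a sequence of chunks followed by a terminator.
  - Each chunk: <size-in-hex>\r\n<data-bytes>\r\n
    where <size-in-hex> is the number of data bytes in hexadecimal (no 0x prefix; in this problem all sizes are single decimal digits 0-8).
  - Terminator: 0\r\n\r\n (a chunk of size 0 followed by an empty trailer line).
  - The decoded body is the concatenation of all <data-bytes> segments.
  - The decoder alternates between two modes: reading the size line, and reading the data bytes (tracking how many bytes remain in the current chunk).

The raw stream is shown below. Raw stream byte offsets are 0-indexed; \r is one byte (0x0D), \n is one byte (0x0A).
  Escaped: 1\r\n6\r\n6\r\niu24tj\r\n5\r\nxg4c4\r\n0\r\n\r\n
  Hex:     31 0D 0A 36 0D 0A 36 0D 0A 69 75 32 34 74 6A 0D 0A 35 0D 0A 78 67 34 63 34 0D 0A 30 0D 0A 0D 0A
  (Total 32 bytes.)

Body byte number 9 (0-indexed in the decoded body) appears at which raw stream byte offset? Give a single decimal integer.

Answer: 22

Derivation:
Chunk 1: stream[0..1]='1' size=0x1=1, data at stream[3..4]='6' -> body[0..1], body so far='6'
Chunk 2: stream[6..7]='6' size=0x6=6, data at stream[9..15]='iu24tj' -> body[1..7], body so far='6iu24tj'
Chunk 3: stream[17..18]='5' size=0x5=5, data at stream[20..25]='xg4c4' -> body[7..12], body so far='6iu24tjxg4c4'
Chunk 4: stream[27..28]='0' size=0 (terminator). Final body='6iu24tjxg4c4' (12 bytes)
Body byte 9 at stream offset 22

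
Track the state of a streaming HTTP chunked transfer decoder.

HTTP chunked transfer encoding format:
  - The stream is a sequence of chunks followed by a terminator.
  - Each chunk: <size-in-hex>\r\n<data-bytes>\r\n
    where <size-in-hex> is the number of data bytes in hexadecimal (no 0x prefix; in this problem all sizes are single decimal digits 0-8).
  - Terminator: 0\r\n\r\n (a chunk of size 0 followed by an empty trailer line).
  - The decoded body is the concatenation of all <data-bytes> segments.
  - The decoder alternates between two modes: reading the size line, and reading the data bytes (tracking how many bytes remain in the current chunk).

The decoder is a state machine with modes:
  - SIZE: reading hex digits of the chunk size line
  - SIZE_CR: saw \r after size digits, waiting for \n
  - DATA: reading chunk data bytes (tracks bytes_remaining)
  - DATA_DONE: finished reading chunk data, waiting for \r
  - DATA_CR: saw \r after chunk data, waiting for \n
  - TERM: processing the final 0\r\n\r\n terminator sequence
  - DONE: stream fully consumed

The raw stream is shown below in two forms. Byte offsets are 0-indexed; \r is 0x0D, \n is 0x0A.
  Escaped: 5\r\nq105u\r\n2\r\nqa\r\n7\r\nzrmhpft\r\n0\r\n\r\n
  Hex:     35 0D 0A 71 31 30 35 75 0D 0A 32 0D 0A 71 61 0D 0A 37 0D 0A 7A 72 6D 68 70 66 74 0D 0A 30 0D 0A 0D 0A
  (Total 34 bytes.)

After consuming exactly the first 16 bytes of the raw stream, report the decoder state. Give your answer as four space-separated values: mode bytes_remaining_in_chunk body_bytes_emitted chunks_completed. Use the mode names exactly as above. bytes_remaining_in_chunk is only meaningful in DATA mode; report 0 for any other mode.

Answer: DATA_CR 0 7 1

Derivation:
Byte 0 = '5': mode=SIZE remaining=0 emitted=0 chunks_done=0
Byte 1 = 0x0D: mode=SIZE_CR remaining=0 emitted=0 chunks_done=0
Byte 2 = 0x0A: mode=DATA remaining=5 emitted=0 chunks_done=0
Byte 3 = 'q': mode=DATA remaining=4 emitted=1 chunks_done=0
Byte 4 = '1': mode=DATA remaining=3 emitted=2 chunks_done=0
Byte 5 = '0': mode=DATA remaining=2 emitted=3 chunks_done=0
Byte 6 = '5': mode=DATA remaining=1 emitted=4 chunks_done=0
Byte 7 = 'u': mode=DATA_DONE remaining=0 emitted=5 chunks_done=0
Byte 8 = 0x0D: mode=DATA_CR remaining=0 emitted=5 chunks_done=0
Byte 9 = 0x0A: mode=SIZE remaining=0 emitted=5 chunks_done=1
Byte 10 = '2': mode=SIZE remaining=0 emitted=5 chunks_done=1
Byte 11 = 0x0D: mode=SIZE_CR remaining=0 emitted=5 chunks_done=1
Byte 12 = 0x0A: mode=DATA remaining=2 emitted=5 chunks_done=1
Byte 13 = 'q': mode=DATA remaining=1 emitted=6 chunks_done=1
Byte 14 = 'a': mode=DATA_DONE remaining=0 emitted=7 chunks_done=1
Byte 15 = 0x0D: mode=DATA_CR remaining=0 emitted=7 chunks_done=1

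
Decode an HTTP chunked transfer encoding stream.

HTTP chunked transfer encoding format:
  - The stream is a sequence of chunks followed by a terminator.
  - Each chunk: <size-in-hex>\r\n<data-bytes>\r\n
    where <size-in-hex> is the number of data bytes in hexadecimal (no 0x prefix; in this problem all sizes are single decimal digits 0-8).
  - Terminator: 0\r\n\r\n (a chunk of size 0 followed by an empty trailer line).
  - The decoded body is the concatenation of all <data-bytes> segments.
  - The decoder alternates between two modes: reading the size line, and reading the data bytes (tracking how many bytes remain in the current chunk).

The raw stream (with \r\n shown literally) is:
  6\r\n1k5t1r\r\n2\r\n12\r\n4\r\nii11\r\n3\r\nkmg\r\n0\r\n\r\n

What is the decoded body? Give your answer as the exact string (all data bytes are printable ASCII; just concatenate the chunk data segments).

Chunk 1: stream[0..1]='6' size=0x6=6, data at stream[3..9]='1k5t1r' -> body[0..6], body so far='1k5t1r'
Chunk 2: stream[11..12]='2' size=0x2=2, data at stream[14..16]='12' -> body[6..8], body so far='1k5t1r12'
Chunk 3: stream[18..19]='4' size=0x4=4, data at stream[21..25]='ii11' -> body[8..12], body so far='1k5t1r12ii11'
Chunk 4: stream[27..28]='3' size=0x3=3, data at stream[30..33]='kmg' -> body[12..15], body so far='1k5t1r12ii11kmg'
Chunk 5: stream[35..36]='0' size=0 (terminator). Final body='1k5t1r12ii11kmg' (15 bytes)

Answer: 1k5t1r12ii11kmg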